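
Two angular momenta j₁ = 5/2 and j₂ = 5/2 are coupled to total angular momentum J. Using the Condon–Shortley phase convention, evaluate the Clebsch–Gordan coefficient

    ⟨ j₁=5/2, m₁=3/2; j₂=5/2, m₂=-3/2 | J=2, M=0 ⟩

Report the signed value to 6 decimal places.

+√(1/84) = +0.109109

j₁+j₂−J=3  J+j₁−j₂=2  J−j₁+j₂=2  j₁+j₂+J+1=8
(j₁±m₁, j₂±m₂, J±M) = (4,1,1,4,2,2)
P² = 48/7
sum k=0..1:
  [0] +1/6 = 1/6
  [1] −1/8 = -1/8
S = 1/24
C² = P²·S² = 1/84 ; C = +0.109109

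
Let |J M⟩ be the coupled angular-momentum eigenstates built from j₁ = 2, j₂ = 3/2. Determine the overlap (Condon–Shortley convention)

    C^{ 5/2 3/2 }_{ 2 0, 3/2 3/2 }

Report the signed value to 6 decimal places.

-0.717137

triangle: 1!·3!·2!/7! = 12/5040
(j±m)!: 2!·2!·3!·0!·4!·1! = 576
prefactor² = (2J+1)·Δ·N² = 288/35
  k=1: −1/(1!·0!·1!·2!·2!·0!) = -1/4
Σ = -1/4  ⇒  CG² = 288/35·(-1/4)² = 18/35
CG = −√(18/35) = -0.717137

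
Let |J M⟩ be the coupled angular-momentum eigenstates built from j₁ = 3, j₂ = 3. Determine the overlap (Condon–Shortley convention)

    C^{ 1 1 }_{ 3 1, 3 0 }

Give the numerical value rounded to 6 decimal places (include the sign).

+0.462910

triangle: 5!·1!·1!/8! = 120/40320
(j±m)!: 4!·2!·3!·3!·2!·0! = 3456
prefactor² = (2J+1)·Δ·N² = 216/7
  k=2: +1/(2!·3!·0!·1!·1!·0!) = 1/12
Σ = 1/12  ⇒  CG² = 216/7·1/12² = 3/14
CG = +√(3/14) = +0.462910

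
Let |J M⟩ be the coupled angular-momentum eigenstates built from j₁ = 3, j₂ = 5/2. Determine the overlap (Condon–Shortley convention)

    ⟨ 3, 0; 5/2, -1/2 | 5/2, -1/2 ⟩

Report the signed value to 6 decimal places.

triangle: 3!*3!*2!/9! = 72/362880
(j±m)!: 3!*3!*2!*3!*2!*3! = 5184
prefactor² = (2J+1)*Δ*N² = 216/35
  k=0: +1/(0!*3!*3!*2!*0!*0!) = 1/72
  k=1: −1/(1!*2!*2!*1!*1!*1!) = -1/4
  k=2: +1/(2!*1!*1!*0!*2!*2!) = 1/8
Σ = -1/9  ⇒  CG² = 216/35*(-1/9)² = 8/105
CG = −√(8/105) = -0.276026

−√(8/105) = -0.276026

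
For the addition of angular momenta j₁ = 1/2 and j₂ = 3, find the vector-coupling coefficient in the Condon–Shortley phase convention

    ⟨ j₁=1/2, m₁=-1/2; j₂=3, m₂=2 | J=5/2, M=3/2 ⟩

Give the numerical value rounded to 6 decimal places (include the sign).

triangle: 1!×0!×5!/7! = 120/5040
(j±m)!: 0!×1!×5!×1!×4!×1! = 2880
prefactor² = (2J+1)×Δ×N² = 2880/7
  k=1: −1/(1!×0!×0!×4!×0!×1!) = -1/24
Σ = -1/24  ⇒  CG² = 2880/7×(-1/24)² = 5/7
CG = −√(5/7) = -0.845154

−√(5/7) ≈ -0.845154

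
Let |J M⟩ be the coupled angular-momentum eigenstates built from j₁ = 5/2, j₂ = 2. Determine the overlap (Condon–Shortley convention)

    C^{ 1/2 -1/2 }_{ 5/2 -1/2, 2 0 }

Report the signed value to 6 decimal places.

+0.447214  (= +√(1/5))

√[2·4!1!0!/6! · 2!3!2!2!0!1!] = √(16/5)
  +(−1)^2/∏(2,2,1,0,0,0)! = 1/4  (running 1/4)
⟨..|..⟩ = √(16/5)·(1/4) = +0.447214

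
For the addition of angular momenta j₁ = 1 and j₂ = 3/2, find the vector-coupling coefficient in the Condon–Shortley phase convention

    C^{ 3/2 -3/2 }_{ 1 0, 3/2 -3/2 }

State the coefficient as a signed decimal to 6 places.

triangle: 1!*1!*2!/5! = 2/120
(j±m)!: 1!*1!*0!*3!*0!*3! = 36
prefactor² = (2J+1)*Δ*N² = 12/5
  k=0: +1/(0!*1!*1!*0!*0!*2!) = 1/2
Σ = 1/2  ⇒  CG² = 12/5*1/2² = 3/5
CG = +√(3/5) = +0.774597

+0.774597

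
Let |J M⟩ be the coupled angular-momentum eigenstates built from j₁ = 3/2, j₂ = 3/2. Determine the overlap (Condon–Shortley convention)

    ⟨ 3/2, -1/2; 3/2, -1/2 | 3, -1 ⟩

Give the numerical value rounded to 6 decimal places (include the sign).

triangle: 0!*3!*3!/7! = 36/5040
(j±m)!: 1!*2!*1!*2!*2!*4! = 192
prefactor² = (2J+1)*Δ*N² = 48/5
  k=0: +1/(0!*0!*2!*1!*1!*2!) = 1/4
Σ = 1/4  ⇒  CG² = 48/5*1/4² = 3/5
CG = +√(3/5) = +0.774597

+0.774597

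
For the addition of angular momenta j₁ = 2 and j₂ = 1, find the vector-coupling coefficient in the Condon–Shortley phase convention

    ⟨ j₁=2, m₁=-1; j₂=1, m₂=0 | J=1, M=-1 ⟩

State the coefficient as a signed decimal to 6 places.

j₁+j₂−J=2  J+j₁−j₂=2  J−j₁+j₂=0  j₁+j₂+J+1=5
(j₁±m₁, j₂±m₂, J±M) = (1,3,1,1,0,2)
P² = 6/5
sum k=1..1:
  [1] −1/2 = -1/2
S = -1/2
C² = P²·S² = 3/10 ; C = -0.547723

-0.547723  (= −√(3/10))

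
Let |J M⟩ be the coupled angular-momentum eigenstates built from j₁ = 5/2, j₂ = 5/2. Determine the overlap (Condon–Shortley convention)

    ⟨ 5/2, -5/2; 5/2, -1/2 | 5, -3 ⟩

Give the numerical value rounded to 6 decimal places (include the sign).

+0.471405

√[11·0!5!5!/11! · 0!5!2!3!2!8!] = √(460800)
  +(−1)^0/∏(0,0,5,2,0,3)! = 1/1440  (running 1/1440)
⟨..|..⟩ = √(460800)·(1/1440) = +0.471405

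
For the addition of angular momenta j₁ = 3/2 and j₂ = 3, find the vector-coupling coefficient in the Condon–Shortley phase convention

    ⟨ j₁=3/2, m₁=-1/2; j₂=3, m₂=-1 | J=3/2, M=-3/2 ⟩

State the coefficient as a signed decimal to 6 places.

√[4·3!0!3!/7! · 1!2!2!4!0!3!] = √(576/35)
  +(−1)^2/∏(2,1,0,0,0,3)! = 1/12  (running 1/12)
⟨..|..⟩ = √(576/35)·(1/12) = +0.338062

+0.338062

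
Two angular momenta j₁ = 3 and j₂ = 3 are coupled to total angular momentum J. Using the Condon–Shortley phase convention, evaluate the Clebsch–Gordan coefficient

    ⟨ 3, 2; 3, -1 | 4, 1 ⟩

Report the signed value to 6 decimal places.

+√(16/77) = +0.455842

j₁+j₂−J=2  J+j₁−j₂=4  J−j₁+j₂=4  j₁+j₂+J+1=11
(j₁±m₁, j₂±m₂, J±M) = (5,1,2,4,5,3)
P² = 82944/77
sum k=0..1:
  [0] +1/48 = 1/48
  [1] −1/144 = -1/144
S = 1/72
C² = P²·S² = 16/77 ; C = +0.455842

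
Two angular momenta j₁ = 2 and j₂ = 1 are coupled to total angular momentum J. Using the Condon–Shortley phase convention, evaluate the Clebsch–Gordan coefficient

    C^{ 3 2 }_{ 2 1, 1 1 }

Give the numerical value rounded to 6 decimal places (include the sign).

j₁+j₂−J=0  J+j₁−j₂=4  J−j₁+j₂=2  j₁+j₂+J+1=7
(j₁±m₁, j₂±m₂, J±M) = (3,1,2,0,5,1)
P² = 96
sum k=0..0:
  [0] +1/12 = 1/12
S = 1/12
C² = P²·S² = 2/3 ; C = +0.816497

+0.816497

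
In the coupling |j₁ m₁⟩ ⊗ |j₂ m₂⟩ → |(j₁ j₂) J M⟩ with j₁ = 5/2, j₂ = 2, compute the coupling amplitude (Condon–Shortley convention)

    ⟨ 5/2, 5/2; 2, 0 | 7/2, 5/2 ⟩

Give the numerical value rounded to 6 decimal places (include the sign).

triangle: 1!×4!×3!/9! = 144/362880
(j±m)!: 5!×0!×2!×2!×6!×1! = 345600
prefactor² = (2J+1)×Δ×N² = 7680/7
  k=0: +1/(0!×1!×0!×2!×4!×1!) = 1/48
Σ = 1/48  ⇒  CG² = 7680/7×1/48² = 10/21
CG = +√(10/21) = +0.690066

+√(10/21) = +0.690066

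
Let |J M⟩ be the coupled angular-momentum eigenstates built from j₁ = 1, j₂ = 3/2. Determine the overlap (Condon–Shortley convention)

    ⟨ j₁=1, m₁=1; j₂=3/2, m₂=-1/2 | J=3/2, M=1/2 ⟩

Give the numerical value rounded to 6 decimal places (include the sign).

+0.730297  (= +√(8/15))

triangle: 1!·1!·2!/5! = 2/120
(j±m)!: 2!·0!·1!·2!·2!·1! = 8
prefactor² = (2J+1)·Δ·N² = 8/15
  k=0: +1/(0!·1!·0!·1!·1!·1!) = 1
Σ = 1  ⇒  CG² = 8/15·1² = 8/15
CG = +√(8/15) = +0.730297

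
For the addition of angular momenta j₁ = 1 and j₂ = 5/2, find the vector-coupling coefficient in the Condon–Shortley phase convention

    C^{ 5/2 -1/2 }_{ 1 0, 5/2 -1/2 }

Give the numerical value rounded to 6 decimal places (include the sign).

+√(1/35) = +0.169031

√[6·1!1!4!/7! · 1!1!2!3!2!3!] = √(144/35)
  +(−1)^0/∏(0,1,1,2,0,2)! = 1/4  (running 1/4)
  +(−1)^1/∏(1,0,0,1,1,3)! = -1/6  (running 1/12)
⟨..|..⟩ = √(144/35)·(1/12) = +0.169031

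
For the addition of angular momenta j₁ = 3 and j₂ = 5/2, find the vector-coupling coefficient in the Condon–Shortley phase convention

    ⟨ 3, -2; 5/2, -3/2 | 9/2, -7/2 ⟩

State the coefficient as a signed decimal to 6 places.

√[10·1!5!4!/11! · 1!5!1!4!1!8!] = √(921600/11)
  +(−1)^0/∏(0,1,5,1,0,3)! = 1/720  (running 1/720)
  +(−1)^1/∏(1,0,4,0,1,4)! = -1/576  (running -1/2880)
⟨..|..⟩ = √(921600/11)·(-1/2880) = -0.100504

−√(1/99) ≈ -0.100504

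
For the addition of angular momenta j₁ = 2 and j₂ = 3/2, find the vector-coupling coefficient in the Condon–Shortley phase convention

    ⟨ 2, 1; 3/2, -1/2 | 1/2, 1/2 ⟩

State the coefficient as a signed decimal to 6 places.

−√(3/10) = -0.547723

j₁+j₂−J=3  J+j₁−j₂=1  J−j₁+j₂=0  j₁+j₂+J+1=5
(j₁±m₁, j₂±m₂, J±M) = (3,1,1,2,1,0)
P² = 6/5
sum k=1..1:
  [1] −1/2 = -1/2
S = -1/2
C² = P²·S² = 3/10 ; C = -0.547723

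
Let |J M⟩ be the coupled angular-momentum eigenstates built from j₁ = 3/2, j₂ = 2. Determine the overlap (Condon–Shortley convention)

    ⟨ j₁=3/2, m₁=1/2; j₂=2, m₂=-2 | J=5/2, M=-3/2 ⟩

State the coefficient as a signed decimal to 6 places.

+0.676123

√[6·1!2!3!/7! · 2!1!0!4!1!4!] = √(576/35)
  +(−1)^0/∏(0,1,1,0,1,3)! = 1/6  (running 1/6)
⟨..|..⟩ = √(576/35)·(1/6) = +0.676123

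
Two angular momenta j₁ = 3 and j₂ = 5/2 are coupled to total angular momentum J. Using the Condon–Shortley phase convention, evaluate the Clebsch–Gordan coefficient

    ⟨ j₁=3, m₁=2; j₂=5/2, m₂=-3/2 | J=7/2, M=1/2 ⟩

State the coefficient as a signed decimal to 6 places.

j₁+j₂−J=2  J+j₁−j₂=4  J−j₁+j₂=3  j₁+j₂+J+1=10
(j₁±m₁, j₂±m₂, J±M) = (5,1,1,4,4,3)
P² = 9216/35
sum k=0..1:
  [0] +1/24 = 1/24
  [1] −1/144 = -1/144
S = 5/144
C² = P²·S² = 20/63 ; C = +0.563436

+√(20/63) ≈ +0.563436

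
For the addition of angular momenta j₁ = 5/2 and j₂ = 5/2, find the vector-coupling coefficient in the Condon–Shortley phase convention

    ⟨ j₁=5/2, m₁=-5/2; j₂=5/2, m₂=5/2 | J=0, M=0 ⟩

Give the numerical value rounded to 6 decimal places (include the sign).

triangle: 5!·0!·0!/6! = 120/720
(j±m)!: 0!·5!·5!·0!·0!·0! = 14400
prefactor² = (2J+1)·Δ·N² = 2400
  k=5: −1/(5!·0!·0!·0!·0!·0!) = -1/120
Σ = -1/120  ⇒  CG² = 2400·(-1/120)² = 1/6
CG = −√(1/6) = -0.408248

−√(1/6) ≈ -0.408248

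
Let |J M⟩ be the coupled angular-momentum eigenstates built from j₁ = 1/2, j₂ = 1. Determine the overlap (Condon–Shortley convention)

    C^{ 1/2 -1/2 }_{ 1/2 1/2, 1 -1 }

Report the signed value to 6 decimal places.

√[2·1!0!1!/3! · 1!0!0!2!0!1!] = √(2/3)
  +(−1)^0/∏(0,1,0,0,0,1)! = 1  (running 1)
⟨..|..⟩ = √(2/3)·(1) = +0.816497

+0.816497  (= +√(2/3))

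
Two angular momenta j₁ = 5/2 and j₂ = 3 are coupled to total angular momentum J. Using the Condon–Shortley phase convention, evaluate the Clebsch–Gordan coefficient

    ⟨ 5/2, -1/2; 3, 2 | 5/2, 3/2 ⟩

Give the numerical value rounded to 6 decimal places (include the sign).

+√(1/14) = +0.267261

j₁+j₂−J=3  J+j₁−j₂=2  J−j₁+j₂=3  j₁+j₂+J+1=9
(j₁±m₁, j₂±m₂, J±M) = (2,3,5,1,4,1)
P² = 288/7
sum k=2..3:
  [2] +1/12 = 1/12
  [3] −1/24 = -1/24
S = 1/24
C² = P²·S² = 1/14 ; C = +0.267261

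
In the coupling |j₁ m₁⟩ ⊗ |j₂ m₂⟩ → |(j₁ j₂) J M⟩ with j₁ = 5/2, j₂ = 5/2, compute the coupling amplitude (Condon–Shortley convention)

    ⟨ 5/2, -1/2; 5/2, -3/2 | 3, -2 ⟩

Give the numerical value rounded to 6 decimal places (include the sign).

triangle: 2!×3!×3!/9! = 72/362880
(j±m)!: 2!×3!×1!×4!×1!×5! = 34560
prefactor² = (2J+1)×Δ×N² = 48
  k=0: +1/(0!×2!×3!×1!×0!×2!) = 1/24
  k=1: −1/(1!×1!×2!×0!×1!×3!) = -1/12
Σ = -1/24  ⇒  CG² = 48×(-1/24)² = 1/12
CG = −√(1/12) = -0.288675

-0.288675  (= −√(1/12))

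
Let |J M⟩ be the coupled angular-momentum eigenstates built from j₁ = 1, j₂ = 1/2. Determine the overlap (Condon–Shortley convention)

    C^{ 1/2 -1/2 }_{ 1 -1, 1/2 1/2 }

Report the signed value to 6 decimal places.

-0.816497

triangle: 1!·1!·0!/3! = 1/6
(j±m)!: 0!·2!·1!·0!·0!·1! = 2
prefactor² = (2J+1)·Δ·N² = 2/3
  k=1: −1/(1!·0!·1!·0!·0!·0!) = -1
Σ = -1  ⇒  CG² = 2/3·(-1)² = 2/3
CG = −√(2/3) = -0.816497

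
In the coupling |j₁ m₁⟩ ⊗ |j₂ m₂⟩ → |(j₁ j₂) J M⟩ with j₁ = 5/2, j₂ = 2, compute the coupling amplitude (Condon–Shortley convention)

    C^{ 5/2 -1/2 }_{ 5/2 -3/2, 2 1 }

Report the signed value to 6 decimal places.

j₁+j₂−J=2  J+j₁−j₂=3  J−j₁+j₂=2  j₁+j₂+J+1=8
(j₁±m₁, j₂±m₂, J±M) = (1,4,3,1,2,3)
P² = 216/35
sum k=1..2:
  [1] −1/12 = -1/12
  [2] +1/4 = 1/4
S = 1/6
C² = P²·S² = 6/35 ; C = +0.414039

+√(6/35) = +0.414039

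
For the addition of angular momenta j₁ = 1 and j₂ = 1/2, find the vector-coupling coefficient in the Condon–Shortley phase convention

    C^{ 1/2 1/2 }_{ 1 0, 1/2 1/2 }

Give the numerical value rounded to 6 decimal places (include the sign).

-0.577350  (= −√(1/3))

j₁+j₂−J=1  J+j₁−j₂=1  J−j₁+j₂=0  j₁+j₂+J+1=3
(j₁±m₁, j₂±m₂, J±M) = (1,1,1,0,1,0)
P² = 1/3
sum k=1..1:
  [1] −1/1 = -1
S = -1
C² = P²·S² = 1/3 ; C = -0.577350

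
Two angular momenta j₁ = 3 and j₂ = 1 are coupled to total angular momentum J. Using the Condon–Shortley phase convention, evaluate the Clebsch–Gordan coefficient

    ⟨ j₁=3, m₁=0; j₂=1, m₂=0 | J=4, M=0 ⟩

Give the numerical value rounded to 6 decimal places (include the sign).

+√(4/7) ≈ +0.755929

√[9·0!6!2!/9! · 3!3!1!1!4!4!] = √(5184/7)
  +(−1)^0/∏(0,0,3,1,3,1)! = 1/36  (running 1/36)
⟨..|..⟩ = √(5184/7)·(1/36) = +0.755929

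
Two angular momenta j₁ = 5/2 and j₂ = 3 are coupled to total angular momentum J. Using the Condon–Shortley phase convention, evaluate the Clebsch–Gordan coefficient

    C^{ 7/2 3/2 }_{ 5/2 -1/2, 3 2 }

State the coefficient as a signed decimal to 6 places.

+0.308607  (= +√(2/21))

triangle: 2!*3!*4!/10! = 288/3628800
(j±m)!: 2!*3!*5!*1!*5!*2! = 345600
prefactor² = (2J+1)*Δ*N² = 1536/7
  k=1: −1/(1!*1!*2!*4!*1!*0!) = -1/48
  k=2: +1/(2!*0!*1!*3!*2!*1!) = 1/24
Σ = 1/48  ⇒  CG² = 1536/7*1/48² = 2/21
CG = +√(2/21) = +0.308607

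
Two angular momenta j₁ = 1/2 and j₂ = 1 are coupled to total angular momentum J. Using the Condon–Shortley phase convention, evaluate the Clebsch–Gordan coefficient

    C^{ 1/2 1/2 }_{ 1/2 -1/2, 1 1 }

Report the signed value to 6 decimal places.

-0.816497  (= −√(2/3))

triangle: 1!×0!×1!/3! = 1/6
(j±m)!: 0!×1!×2!×0!×1!×0! = 2
prefactor² = (2J+1)×Δ×N² = 2/3
  k=1: −1/(1!×0!×0!×1!×0!×0!) = -1
Σ = -1  ⇒  CG² = 2/3×(-1)² = 2/3
CG = −√(2/3) = -0.816497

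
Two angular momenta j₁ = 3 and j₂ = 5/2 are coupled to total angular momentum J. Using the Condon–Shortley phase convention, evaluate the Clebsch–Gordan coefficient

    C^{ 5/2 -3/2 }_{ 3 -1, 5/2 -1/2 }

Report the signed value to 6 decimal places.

j₁+j₂−J=3  J+j₁−j₂=3  J−j₁+j₂=2  j₁+j₂+J+1=9
(j₁±m₁, j₂±m₂, J±M) = (2,4,2,3,1,4)
P² = 576/35
sum k=1..2:
  [1] −1/12 = -1/12
  [2] +1/8 = 1/8
S = 1/24
C² = P²·S² = 1/35 ; C = +0.169031

+√(1/35) = +0.169031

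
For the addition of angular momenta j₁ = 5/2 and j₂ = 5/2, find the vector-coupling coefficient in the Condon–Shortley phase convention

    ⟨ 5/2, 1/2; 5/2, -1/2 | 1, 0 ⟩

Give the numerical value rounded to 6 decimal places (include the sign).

triangle: 4!×1!×1!/7! = 24/5040
(j±m)!: 3!×2!×2!×3!×1!×1! = 144
prefactor² = (2J+1)×Δ×N² = 72/35
  k=1: −1/(1!×3!×1!×1!×0!×0!) = -1/6
  k=2: +1/(2!×2!×0!×0!×1!×1!) = 1/4
Σ = 1/12  ⇒  CG² = 72/35×1/12² = 1/70
CG = +√(1/70) = +0.119523

+0.119523  (= +√(1/70))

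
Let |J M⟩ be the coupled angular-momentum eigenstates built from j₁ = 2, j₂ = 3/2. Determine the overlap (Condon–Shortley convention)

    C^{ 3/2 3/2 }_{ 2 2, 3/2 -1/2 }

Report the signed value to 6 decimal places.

j₁+j₂−J=2  J+j₁−j₂=2  J−j₁+j₂=1  j₁+j₂+J+1=6
(j₁±m₁, j₂±m₂, J±M) = (4,0,1,2,3,0)
P² = 32/5
sum k=0..0:
  [0] +1/4 = 1/4
S = 1/4
C² = P²·S² = 2/5 ; C = +0.632456

+0.632456  (= +√(2/5))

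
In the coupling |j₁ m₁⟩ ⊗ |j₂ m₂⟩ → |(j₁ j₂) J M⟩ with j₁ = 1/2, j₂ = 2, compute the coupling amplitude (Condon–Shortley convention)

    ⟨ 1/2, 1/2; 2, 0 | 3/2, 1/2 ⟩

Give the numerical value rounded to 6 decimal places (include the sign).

√[4·1!0!3!/5! · 1!0!2!2!2!1!] = √(8/5)
  +(−1)^0/∏(0,1,0,2,0,1)! = 1/2  (running 1/2)
⟨..|..⟩ = √(8/5)·(1/2) = +0.632456

+√(2/5) = +0.632456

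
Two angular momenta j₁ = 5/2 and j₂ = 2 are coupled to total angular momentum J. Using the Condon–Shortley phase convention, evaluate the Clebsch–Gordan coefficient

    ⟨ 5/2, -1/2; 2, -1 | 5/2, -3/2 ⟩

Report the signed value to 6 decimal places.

j₁+j₂−J=2  J+j₁−j₂=3  J−j₁+j₂=2  j₁+j₂+J+1=8
(j₁±m₁, j₂±m₂, J±M) = (2,3,1,3,1,4)
P² = 216/35
sum k=0..1:
  [0] +1/12 = 1/12
  [1] −1/4 = -1/4
S = -1/6
C² = P²·S² = 6/35 ; C = -0.414039

−√(6/35) = -0.414039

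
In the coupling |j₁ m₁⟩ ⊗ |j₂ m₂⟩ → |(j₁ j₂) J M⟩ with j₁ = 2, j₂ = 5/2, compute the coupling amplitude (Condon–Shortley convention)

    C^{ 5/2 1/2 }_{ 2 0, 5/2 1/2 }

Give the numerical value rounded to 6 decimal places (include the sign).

√[6·2!2!3!/8! · 2!2!3!2!3!2!] = √(72/35)
  +(−1)^0/∏(0,2,2,3,0,0)! = 1/24  (running 1/24)
  +(−1)^1/∏(1,1,1,2,1,1)! = -1/2  (running -11/24)
  +(−1)^2/∏(2,0,0,1,2,2)! = 1/8  (running -1/3)
⟨..|..⟩ = √(72/35)·(-1/3) = -0.478091

−√(8/35) ≈ -0.478091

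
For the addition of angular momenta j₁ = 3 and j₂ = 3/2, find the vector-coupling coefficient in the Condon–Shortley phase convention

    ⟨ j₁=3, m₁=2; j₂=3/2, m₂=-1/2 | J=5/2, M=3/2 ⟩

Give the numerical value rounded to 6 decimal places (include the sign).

+0.267261  (= +√(1/14))

j₁+j₂−J=2  J+j₁−j₂=4  J−j₁+j₂=1  j₁+j₂+J+1=8
(j₁±m₁, j₂±m₂, J±M) = (5,1,1,2,4,1)
P² = 288/7
sum k=0..1:
  [0] +1/12 = 1/12
  [1] −1/24 = -1/24
S = 1/24
C² = P²·S² = 1/14 ; C = +0.267261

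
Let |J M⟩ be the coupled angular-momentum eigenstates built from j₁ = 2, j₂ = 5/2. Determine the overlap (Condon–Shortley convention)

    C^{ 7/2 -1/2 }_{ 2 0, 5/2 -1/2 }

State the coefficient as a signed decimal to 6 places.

triangle: 1!*3!*4!/9! = 144/362880
(j±m)!: 2!*2!*2!*3!*3!*4! = 6912
prefactor² = (2J+1)*Δ*N² = 768/35
  k=0: +1/(0!*1!*2!*2!*1!*2!) = 1/8
  k=1: −1/(1!*0!*1!*1!*2!*3!) = -1/12
Σ = 1/24  ⇒  CG² = 768/35*1/24² = 4/105
CG = +√(4/105) = +0.195180

+0.195180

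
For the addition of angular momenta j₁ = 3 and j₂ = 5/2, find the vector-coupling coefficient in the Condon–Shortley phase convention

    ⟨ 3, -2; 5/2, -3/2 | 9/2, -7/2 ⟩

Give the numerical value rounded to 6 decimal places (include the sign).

-0.100504

j₁+j₂−J=1  J+j₁−j₂=5  J−j₁+j₂=4  j₁+j₂+J+1=11
(j₁±m₁, j₂±m₂, J±M) = (1,5,1,4,1,8)
P² = 921600/11
sum k=0..1:
  [0] +1/720 = 1/720
  [1] −1/576 = -1/576
S = -1/2880
C² = P²·S² = 1/99 ; C = -0.100504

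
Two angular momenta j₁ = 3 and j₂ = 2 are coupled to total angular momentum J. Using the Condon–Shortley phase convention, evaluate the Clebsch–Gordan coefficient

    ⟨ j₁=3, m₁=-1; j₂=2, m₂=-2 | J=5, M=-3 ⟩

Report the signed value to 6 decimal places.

+√(1/3) = +0.577350

j₁+j₂−J=0  J+j₁−j₂=6  J−j₁+j₂=4  j₁+j₂+J+1=11
(j₁±m₁, j₂±m₂, J±M) = (2,4,0,4,2,8)
P² = 442368
sum k=0..0:
  [0] +1/1152 = 1/1152
S = 1/1152
C² = P²·S² = 1/3 ; C = +0.577350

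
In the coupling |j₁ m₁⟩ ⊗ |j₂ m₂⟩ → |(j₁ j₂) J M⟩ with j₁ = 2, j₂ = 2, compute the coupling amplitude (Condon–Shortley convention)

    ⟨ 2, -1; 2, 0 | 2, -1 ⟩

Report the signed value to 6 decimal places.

−√(1/14) ≈ -0.267261

triangle: 2!×2!×2!/7! = 8/5040
(j±m)!: 1!×3!×2!×2!×1!×3! = 144
prefactor² = (2J+1)×Δ×N² = 8/7
  k=1: −1/(1!×1!×2!×1!×0!×1!) = -1/2
  k=2: +1/(2!×0!×1!×0!×1!×2!) = 1/4
Σ = -1/4  ⇒  CG² = 8/7×(-1/4)² = 1/14
CG = −√(1/14) = -0.267261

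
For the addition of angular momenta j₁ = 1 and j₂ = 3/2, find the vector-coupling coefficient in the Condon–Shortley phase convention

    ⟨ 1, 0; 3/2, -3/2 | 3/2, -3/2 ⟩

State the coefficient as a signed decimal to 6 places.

+√(3/5) = +0.774597

triangle: 1!×1!×2!/5! = 2/120
(j±m)!: 1!×1!×0!×3!×0!×3! = 36
prefactor² = (2J+1)×Δ×N² = 12/5
  k=0: +1/(0!×1!×1!×0!×0!×2!) = 1/2
Σ = 1/2  ⇒  CG² = 12/5×1/2² = 3/5
CG = +√(3/5) = +0.774597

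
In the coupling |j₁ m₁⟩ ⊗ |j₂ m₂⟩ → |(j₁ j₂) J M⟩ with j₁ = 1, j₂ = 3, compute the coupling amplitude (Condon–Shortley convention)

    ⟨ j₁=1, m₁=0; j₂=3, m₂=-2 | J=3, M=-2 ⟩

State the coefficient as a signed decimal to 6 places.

triangle: 1!·1!·5!/8! = 120/40320
(j±m)!: 1!·1!·1!·5!·1!·5! = 14400
prefactor² = (2J+1)·Δ·N² = 300
  k=0: +1/(0!·1!·1!·1!·0!·4!) = 1/24
  k=1: −1/(1!·0!·0!·0!·1!·5!) = -1/120
Σ = 1/30  ⇒  CG² = 300·1/30² = 1/3
CG = +√(1/3) = +0.577350

+√(1/3) = +0.577350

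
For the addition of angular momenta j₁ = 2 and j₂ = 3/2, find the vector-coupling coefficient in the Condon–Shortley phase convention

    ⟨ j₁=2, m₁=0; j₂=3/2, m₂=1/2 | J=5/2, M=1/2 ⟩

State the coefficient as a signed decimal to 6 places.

−√(3/35) ≈ -0.292770

√[6·1!3!2!/7! · 2!2!2!1!3!2!] = √(48/35)
  +(−1)^0/∏(0,1,2,2,1,0)! = 1/4  (running 1/4)
  +(−1)^1/∏(1,0,1,1,2,1)! = -1/2  (running -1/4)
⟨..|..⟩ = √(48/35)·(-1/4) = -0.292770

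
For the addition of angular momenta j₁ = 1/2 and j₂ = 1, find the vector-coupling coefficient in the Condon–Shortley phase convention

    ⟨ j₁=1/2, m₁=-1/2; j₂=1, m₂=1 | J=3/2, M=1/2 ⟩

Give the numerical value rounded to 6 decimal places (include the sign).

+0.577350

triangle: 0!×1!×2!/4! = 2/24
(j±m)!: 0!×1!×2!×0!×2!×1! = 4
prefactor² = (2J+1)×Δ×N² = 4/3
  k=0: +1/(0!×0!×1!×2!×0!×0!) = 1/2
Σ = 1/2  ⇒  CG² = 4/3×1/2² = 1/3
CG = +√(1/3) = +0.577350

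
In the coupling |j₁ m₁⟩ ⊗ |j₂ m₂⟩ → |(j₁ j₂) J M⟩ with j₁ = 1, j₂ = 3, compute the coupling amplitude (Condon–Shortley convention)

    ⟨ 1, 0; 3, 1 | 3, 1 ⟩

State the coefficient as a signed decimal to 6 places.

-0.288675

√[7·1!1!5!/8! · 1!1!4!2!4!2!] = √(48)
  +(−1)^0/∏(0,1,1,4,0,1)! = 1/24  (running 1/24)
  +(−1)^1/∏(1,0,0,3,1,2)! = -1/12  (running -1/24)
⟨..|..⟩ = √(48)·(-1/24) = -0.288675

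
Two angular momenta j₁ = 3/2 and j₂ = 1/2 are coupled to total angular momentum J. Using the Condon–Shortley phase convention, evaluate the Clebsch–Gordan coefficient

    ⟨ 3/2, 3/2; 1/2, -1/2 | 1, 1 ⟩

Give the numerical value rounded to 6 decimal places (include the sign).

triangle: 1!*2!*0!/4! = 2/24
(j±m)!: 3!*0!*0!*1!*2!*0! = 12
prefactor² = (2J+1)*Δ*N² = 3
  k=0: +1/(0!*1!*0!*0!*2!*0!) = 1/2
Σ = 1/2  ⇒  CG² = 3*1/2² = 3/4
CG = +√(3/4) = +0.866025

+0.866025  (= +√(3/4))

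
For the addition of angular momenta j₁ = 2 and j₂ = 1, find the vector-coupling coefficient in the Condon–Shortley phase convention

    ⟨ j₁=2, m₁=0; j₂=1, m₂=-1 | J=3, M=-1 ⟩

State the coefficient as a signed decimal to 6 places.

j₁+j₂−J=0  J+j₁−j₂=4  J−j₁+j₂=2  j₁+j₂+J+1=7
(j₁±m₁, j₂±m₂, J±M) = (2,2,0,2,2,4)
P² = 128/5
sum k=0..0:
  [0] +1/8 = 1/8
S = 1/8
C² = P²·S² = 2/5 ; C = +0.632456

+√(2/5) ≈ +0.632456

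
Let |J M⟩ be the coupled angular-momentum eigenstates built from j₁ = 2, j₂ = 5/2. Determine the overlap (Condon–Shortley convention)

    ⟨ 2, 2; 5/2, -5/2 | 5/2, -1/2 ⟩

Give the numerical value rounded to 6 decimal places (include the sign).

+0.462910  (= +√(3/14))

√[6·2!2!3!/8! · 4!0!0!5!2!3!] = √(864/7)
  +(−1)^0/∏(0,2,0,0,2,3)! = 1/24  (running 1/24)
⟨..|..⟩ = √(864/7)·(1/24) = +0.462910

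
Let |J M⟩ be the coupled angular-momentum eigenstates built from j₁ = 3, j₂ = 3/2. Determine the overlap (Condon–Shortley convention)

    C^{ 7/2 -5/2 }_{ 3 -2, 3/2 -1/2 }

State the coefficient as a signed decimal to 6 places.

−√(1/7) ≈ -0.377964

√[8·1!5!2!/9! · 1!5!1!2!1!6!] = √(6400/7)
  +(−1)^0/∏(0,1,5,1,0,1)! = 1/120  (running 1/120)
  +(−1)^1/∏(1,0,4,0,1,2)! = -1/48  (running -1/80)
⟨..|..⟩ = √(6400/7)·(-1/80) = -0.377964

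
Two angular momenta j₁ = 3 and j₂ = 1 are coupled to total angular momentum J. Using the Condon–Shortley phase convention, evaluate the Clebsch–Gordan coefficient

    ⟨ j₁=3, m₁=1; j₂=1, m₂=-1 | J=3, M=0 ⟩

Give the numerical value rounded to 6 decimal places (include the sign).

j₁+j₂−J=1  J+j₁−j₂=5  J−j₁+j₂=1  j₁+j₂+J+1=8
(j₁±m₁, j₂±m₂, J±M) = (4,2,0,2,3,3)
P² = 72
sum k=0..0:
  [0] +1/12 = 1/12
S = 1/12
C² = P²·S² = 1/2 ; C = +0.707107

+√(1/2) = +0.707107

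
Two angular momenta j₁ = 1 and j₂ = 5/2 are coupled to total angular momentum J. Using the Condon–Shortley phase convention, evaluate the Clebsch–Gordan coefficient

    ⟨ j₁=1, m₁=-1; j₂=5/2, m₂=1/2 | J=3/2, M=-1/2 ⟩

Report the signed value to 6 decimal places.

+√(1/5) = +0.447214

√[4·2!0!3!/6! · 0!2!3!2!1!2!] = √(16/5)
  +(−1)^2/∏(2,0,0,1,0,2)! = 1/4  (running 1/4)
⟨..|..⟩ = √(16/5)·(1/4) = +0.447214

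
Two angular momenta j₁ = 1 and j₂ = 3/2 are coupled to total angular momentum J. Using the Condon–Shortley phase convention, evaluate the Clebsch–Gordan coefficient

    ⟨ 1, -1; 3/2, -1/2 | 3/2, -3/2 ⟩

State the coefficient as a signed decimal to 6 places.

−√(2/5) ≈ -0.632456

triangle: 1!×1!×2!/5! = 2/120
(j±m)!: 0!×2!×1!×2!×0!×3! = 24
prefactor² = (2J+1)×Δ×N² = 8/5
  k=1: −1/(1!×0!×1!×0!×0!×2!) = -1/2
Σ = -1/2  ⇒  CG² = 8/5×(-1/2)² = 2/5
CG = −√(2/5) = -0.632456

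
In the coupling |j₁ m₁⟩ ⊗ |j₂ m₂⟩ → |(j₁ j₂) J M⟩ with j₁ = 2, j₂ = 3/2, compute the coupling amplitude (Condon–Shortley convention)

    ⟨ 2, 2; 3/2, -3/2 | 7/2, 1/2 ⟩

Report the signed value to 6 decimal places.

triangle: 0!·4!·3!/8! = 144/40320
(j±m)!: 4!·0!·0!·3!·4!·3! = 20736
prefactor² = (2J+1)·Δ·N² = 20736/35
  k=0: +1/(0!·0!·0!·0!·4!·3!) = 1/144
Σ = 1/144  ⇒  CG² = 20736/35·1/144² = 1/35
CG = +√(1/35) = +0.169031

+√(1/35) = +0.169031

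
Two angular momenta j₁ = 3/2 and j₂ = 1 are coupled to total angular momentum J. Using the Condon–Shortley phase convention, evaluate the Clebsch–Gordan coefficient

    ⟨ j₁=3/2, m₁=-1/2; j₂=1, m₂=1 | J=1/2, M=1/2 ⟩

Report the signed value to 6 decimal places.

+0.408248  (= +√(1/6))

j₁+j₂−J=2  J+j₁−j₂=1  J−j₁+j₂=0  j₁+j₂+J+1=4
(j₁±m₁, j₂±m₂, J±M) = (1,2,2,0,1,0)
P² = 2/3
sum k=2..2:
  [2] +1/2 = 1/2
S = 1/2
C² = P²·S² = 1/6 ; C = +0.408248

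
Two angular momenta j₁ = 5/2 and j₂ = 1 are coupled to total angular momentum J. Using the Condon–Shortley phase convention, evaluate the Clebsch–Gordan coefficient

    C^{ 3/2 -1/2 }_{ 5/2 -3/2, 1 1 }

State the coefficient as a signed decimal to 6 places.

√[4·2!3!0!/6! · 1!4!2!0!1!2!] = √(32/5)
  +(−1)^2/∏(2,0,2,0,1,0)! = 1/4  (running 1/4)
⟨..|..⟩ = √(32/5)·(1/4) = +0.632456

+√(2/5) = +0.632456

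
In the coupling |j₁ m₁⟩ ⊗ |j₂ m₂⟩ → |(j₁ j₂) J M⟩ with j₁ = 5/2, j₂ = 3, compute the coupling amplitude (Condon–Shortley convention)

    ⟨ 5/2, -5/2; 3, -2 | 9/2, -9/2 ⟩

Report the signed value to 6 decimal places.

j₁+j₂−J=1  J+j₁−j₂=4  J−j₁+j₂=5  j₁+j₂+J+1=11
(j₁±m₁, j₂±m₂, J±M) = (0,5,1,5,0,9)
P² = 41472000/11
sum k=1..1:
  [1] −1/2880 = -1/2880
S = -1/2880
C² = P²·S² = 5/11 ; C = -0.674200

−√(5/11) ≈ -0.674200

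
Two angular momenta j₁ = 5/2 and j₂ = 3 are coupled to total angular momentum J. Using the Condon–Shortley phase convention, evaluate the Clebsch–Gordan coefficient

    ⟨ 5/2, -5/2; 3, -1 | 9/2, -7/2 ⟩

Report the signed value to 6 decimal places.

j₁+j₂−J=1  J+j₁−j₂=4  J−j₁+j₂=5  j₁+j₂+J+1=11
(j₁±m₁, j₂±m₂, J±M) = (0,5,2,4,1,8)
P² = 1843200/11
sum k=1..1:
  [1] −1/576 = -1/576
S = -1/576
C² = P²·S² = 50/99 ; C = -0.710669

-0.710669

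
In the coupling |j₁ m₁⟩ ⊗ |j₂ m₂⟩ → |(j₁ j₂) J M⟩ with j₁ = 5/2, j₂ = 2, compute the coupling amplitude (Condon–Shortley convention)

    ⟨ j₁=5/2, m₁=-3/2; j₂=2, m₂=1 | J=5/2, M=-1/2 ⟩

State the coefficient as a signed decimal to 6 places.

triangle: 2!×3!×2!/8! = 24/40320
(j±m)!: 1!×4!×3!×1!×2!×3! = 1728
prefactor² = (2J+1)×Δ×N² = 216/35
  k=1: −1/(1!×1!×3!×2!×0!×0!) = -1/12
  k=2: +1/(2!×0!×2!×1!×1!×1!) = 1/4
Σ = 1/6  ⇒  CG² = 216/35×1/6² = 6/35
CG = +√(6/35) = +0.414039

+0.414039  (= +√(6/35))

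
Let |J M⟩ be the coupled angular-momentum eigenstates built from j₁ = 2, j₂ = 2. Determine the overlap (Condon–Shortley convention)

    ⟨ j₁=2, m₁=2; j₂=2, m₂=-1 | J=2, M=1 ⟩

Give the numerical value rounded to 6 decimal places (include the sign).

+√(3/7) ≈ +0.654654

triangle: 2!·2!·2!/7! = 8/5040
(j±m)!: 4!·0!·1!·3!·3!·1! = 864
prefactor² = (2J+1)·Δ·N² = 48/7
  k=0: +1/(0!·2!·0!·1!·2!·1!) = 1/4
Σ = 1/4  ⇒  CG² = 48/7·1/4² = 3/7
CG = +√(3/7) = +0.654654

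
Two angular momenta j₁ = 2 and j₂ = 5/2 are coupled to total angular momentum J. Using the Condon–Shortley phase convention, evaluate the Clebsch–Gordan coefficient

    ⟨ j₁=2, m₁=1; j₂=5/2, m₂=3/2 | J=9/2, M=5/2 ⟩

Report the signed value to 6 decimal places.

+0.745356  (= +√(5/9))

√[10·0!4!5!/10! · 3!1!4!1!7!2!] = √(11520)
  +(−1)^0/∏(0,0,1,4,3,1)! = 1/144  (running 1/144)
⟨..|..⟩ = √(11520)·(1/144) = +0.745356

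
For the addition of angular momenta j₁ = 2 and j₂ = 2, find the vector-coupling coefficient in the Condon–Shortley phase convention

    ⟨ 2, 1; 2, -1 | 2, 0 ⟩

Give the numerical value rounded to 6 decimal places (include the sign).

+√(1/14) = +0.267261

j₁+j₂−J=2  J+j₁−j₂=2  J−j₁+j₂=2  j₁+j₂+J+1=7
(j₁±m₁, j₂±m₂, J±M) = (3,1,1,3,2,2)
P² = 8/7
sum k=0..1:
  [0] +1/2 = 1/2
  [1] −1/4 = -1/4
S = 1/4
C² = P²·S² = 1/14 ; C = +0.267261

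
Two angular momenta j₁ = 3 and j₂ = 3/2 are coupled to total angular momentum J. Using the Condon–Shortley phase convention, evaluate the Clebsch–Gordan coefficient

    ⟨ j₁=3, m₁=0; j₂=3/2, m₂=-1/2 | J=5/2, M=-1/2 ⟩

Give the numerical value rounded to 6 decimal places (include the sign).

-0.414039  (= −√(6/35))

j₁+j₂−J=2  J+j₁−j₂=4  J−j₁+j₂=1  j₁+j₂+J+1=8
(j₁±m₁, j₂±m₂, J±M) = (3,3,1,2,2,3)
P² = 216/35
sum k=0..1:
  [0] +1/12 = 1/12
  [1] −1/4 = -1/4
S = -1/6
C² = P²·S² = 6/35 ; C = -0.414039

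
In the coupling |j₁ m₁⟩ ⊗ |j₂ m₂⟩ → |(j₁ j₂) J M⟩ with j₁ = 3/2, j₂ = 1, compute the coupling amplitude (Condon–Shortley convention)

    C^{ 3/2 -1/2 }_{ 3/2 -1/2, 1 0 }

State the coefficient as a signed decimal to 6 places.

-0.258199  (= −√(1/15))

j₁+j₂−J=1  J+j₁−j₂=2  J−j₁+j₂=1  j₁+j₂+J+1=5
(j₁±m₁, j₂±m₂, J±M) = (1,2,1,1,1,2)
P² = 4/15
sum k=0..1:
  [0] +1/2 = 1/2
  [1] −1/1 = -1
S = -1/2
C² = P²·S² = 1/15 ; C = -0.258199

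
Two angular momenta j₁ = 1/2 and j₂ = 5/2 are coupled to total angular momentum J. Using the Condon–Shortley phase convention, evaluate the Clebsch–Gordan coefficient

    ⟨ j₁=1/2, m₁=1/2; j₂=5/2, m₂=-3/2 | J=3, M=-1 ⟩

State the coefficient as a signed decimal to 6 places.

triangle: 0!×1!×5!/7! = 120/5040
(j±m)!: 1!×0!×1!×4!×2!×4! = 1152
prefactor² = (2J+1)×Δ×N² = 192
  k=0: +1/(0!×0!×0!×1!×1!×4!) = 1/24
Σ = 1/24  ⇒  CG² = 192×1/24² = 1/3
CG = +√(1/3) = +0.577350

+√(1/3) ≈ +0.577350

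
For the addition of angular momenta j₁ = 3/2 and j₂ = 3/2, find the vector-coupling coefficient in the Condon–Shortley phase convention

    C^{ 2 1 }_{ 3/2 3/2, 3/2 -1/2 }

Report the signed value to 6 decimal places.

triangle: 1!×2!×2!/6! = 4/720
(j±m)!: 3!×0!×1!×2!×3!×1! = 72
prefactor² = (2J+1)×Δ×N² = 2
  k=0: +1/(0!×1!×0!×1!×2!×1!) = 1/2
Σ = 1/2  ⇒  CG² = 2×1/2² = 1/2
CG = +√(1/2) = +0.707107

+√(1/2) ≈ +0.707107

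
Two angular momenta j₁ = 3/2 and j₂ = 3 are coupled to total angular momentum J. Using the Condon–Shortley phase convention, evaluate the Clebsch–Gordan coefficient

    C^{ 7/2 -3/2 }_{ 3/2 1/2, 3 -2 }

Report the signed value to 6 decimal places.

√[8·1!2!5!/9! · 2!1!1!5!2!5!] = √(6400/21)
  +(−1)^0/∏(0,1,1,1,1,4)! = 1/24  (running 1/24)
  +(−1)^1/∏(1,0,0,0,2,5)! = -1/240  (running 3/80)
⟨..|..⟩ = √(6400/21)·(3/80) = +0.654654

+0.654654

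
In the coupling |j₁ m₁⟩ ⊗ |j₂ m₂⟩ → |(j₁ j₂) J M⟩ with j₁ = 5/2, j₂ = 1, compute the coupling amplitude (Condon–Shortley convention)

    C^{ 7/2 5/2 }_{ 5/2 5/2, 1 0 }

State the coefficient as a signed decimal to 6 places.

+√(2/7) = +0.534522

j₁+j₂−J=0  J+j₁−j₂=5  J−j₁+j₂=2  j₁+j₂+J+1=8
(j₁±m₁, j₂±m₂, J±M) = (5,0,1,1,6,1)
P² = 28800/7
sum k=0..0:
  [0] +1/120 = 1/120
S = 1/120
C² = P²·S² = 2/7 ; C = +0.534522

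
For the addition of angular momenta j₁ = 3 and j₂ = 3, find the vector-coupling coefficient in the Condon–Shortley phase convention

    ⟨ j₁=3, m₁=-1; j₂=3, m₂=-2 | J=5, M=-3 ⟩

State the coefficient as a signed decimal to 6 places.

+0.408248

√[11·1!5!5!/12! · 2!4!1!5!2!8!] = √(153600)
  +(−1)^0/∏(0,1,4,1,1,4)! = 1/576  (running 1/576)
  +(−1)^1/∏(1,0,3,0,2,5)! = -1/1440  (running 1/960)
⟨..|..⟩ = √(153600)·(1/960) = +0.408248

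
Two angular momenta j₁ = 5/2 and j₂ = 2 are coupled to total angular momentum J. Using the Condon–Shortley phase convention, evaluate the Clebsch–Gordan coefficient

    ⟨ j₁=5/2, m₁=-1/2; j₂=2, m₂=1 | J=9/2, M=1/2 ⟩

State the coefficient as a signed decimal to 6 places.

triangle: 0!*5!*4!/10! = 2880/3628800
(j±m)!: 2!*3!*3!*1!*5!*4! = 207360
prefactor² = (2J+1)*Δ*N² = 11520/7
  k=0: +1/(0!*0!*3!*3!*2!*1!) = 1/72
Σ = 1/72  ⇒  CG² = 11520/7*1/72² = 20/63
CG = +√(20/63) = +0.563436

+√(20/63) = +0.563436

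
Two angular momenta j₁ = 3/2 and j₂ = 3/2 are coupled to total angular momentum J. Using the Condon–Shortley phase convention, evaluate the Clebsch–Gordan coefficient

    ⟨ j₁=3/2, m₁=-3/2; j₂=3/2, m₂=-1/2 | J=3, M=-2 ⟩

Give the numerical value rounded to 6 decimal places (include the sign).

+√(1/2) ≈ +0.707107

triangle: 0!*3!*3!/7! = 36/5040
(j±m)!: 0!*3!*1!*2!*1!*5! = 1440
prefactor² = (2J+1)*Δ*N² = 72
  k=0: +1/(0!*0!*3!*1!*0!*2!) = 1/12
Σ = 1/12  ⇒  CG² = 72*1/12² = 1/2
CG = +√(1/2) = +0.707107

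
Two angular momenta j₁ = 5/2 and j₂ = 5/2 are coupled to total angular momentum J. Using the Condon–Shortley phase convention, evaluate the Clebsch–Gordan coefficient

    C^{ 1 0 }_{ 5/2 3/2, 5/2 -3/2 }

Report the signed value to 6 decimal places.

-0.358569

√[3·4!1!1!/7! · 4!1!1!4!1!1!] = √(288/35)
  +(−1)^0/∏(0,4,1,1,0,0)! = 1/24  (running 1/24)
  +(−1)^1/∏(1,3,0,0,1,1)! = -1/6  (running -1/8)
⟨..|..⟩ = √(288/35)·(-1/8) = -0.358569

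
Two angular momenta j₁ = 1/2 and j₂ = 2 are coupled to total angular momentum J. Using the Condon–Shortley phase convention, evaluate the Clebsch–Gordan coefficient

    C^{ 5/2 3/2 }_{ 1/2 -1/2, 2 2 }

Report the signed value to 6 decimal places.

√[6·0!1!4!/6! · 0!1!4!0!4!1!] = √(576/5)
  +(−1)^0/∏(0,0,1,4,0,0)! = 1/24  (running 1/24)
⟨..|..⟩ = √(576/5)·(1/24) = +0.447214

+√(1/5) = +0.447214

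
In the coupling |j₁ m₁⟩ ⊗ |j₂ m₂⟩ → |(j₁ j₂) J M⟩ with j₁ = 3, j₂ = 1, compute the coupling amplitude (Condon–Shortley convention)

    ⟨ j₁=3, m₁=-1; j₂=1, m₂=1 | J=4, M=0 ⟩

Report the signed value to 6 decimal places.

j₁+j₂−J=0  J+j₁−j₂=6  J−j₁+j₂=2  j₁+j₂+J+1=9
(j₁±m₁, j₂±m₂, J±M) = (2,4,2,0,4,4)
P² = 13824/7
sum k=0..0:
  [0] +1/96 = 1/96
S = 1/96
C² = P²·S² = 3/14 ; C = +0.462910

+√(3/14) = +0.462910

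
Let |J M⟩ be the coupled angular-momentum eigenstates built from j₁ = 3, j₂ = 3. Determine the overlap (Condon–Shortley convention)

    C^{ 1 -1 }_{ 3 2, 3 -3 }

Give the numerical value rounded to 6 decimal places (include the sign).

+0.327327

√[3·5!1!1!/8! · 5!1!0!6!0!2!] = √(10800/7)
  +(−1)^0/∏(0,5,1,0,0,1)! = 1/120  (running 1/120)
⟨..|..⟩ = √(10800/7)·(1/120) = +0.327327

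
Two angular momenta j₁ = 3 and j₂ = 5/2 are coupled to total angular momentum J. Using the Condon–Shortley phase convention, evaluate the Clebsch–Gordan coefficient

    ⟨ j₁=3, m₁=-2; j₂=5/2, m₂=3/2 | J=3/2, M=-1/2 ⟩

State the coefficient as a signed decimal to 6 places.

triangle: 4!×2!×1!/8! = 48/40320
(j±m)!: 1!×5!×4!×1!×1!×2! = 5760
prefactor² = (2J+1)×Δ×N² = 192/7
  k=3: −1/(3!×1!×2!×1!×0!×0!) = -1/12
  k=4: +1/(4!×0!×1!×0!×1!×1!) = 1/24
Σ = -1/24  ⇒  CG² = 192/7×(-1/24)² = 1/21
CG = −√(1/21) = -0.218218

-0.218218  (= −√(1/21))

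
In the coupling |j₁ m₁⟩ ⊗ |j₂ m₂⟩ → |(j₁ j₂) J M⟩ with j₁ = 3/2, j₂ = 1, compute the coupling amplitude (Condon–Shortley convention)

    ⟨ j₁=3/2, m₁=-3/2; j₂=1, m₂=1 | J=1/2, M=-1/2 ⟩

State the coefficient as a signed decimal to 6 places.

+0.707107  (= +√(1/2))

√[2·2!1!0!/4! · 0!3!2!0!0!1!] = √(2)
  +(−1)^2/∏(2,0,1,0,0,0)! = 1/2  (running 1/2)
⟨..|..⟩ = √(2)·(1/2) = +0.707107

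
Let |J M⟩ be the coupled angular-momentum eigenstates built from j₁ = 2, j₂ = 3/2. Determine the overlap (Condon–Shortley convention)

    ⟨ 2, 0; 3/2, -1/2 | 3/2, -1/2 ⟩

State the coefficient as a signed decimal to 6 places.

−√(1/5) = -0.447214

j₁+j₂−J=2  J+j₁−j₂=2  J−j₁+j₂=1  j₁+j₂+J+1=6
(j₁±m₁, j₂±m₂, J±M) = (2,2,1,2,1,2)
P² = 16/45
sum k=0..1:
  [0] +1/4 = 1/4
  [1] −1/1 = -1
S = -3/4
C² = P²·S² = 1/5 ; C = -0.447214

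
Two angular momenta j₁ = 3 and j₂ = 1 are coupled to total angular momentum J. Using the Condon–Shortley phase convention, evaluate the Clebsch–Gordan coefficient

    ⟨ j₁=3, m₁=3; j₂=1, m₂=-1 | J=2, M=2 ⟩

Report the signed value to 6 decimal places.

√[5·2!4!0!/7! · 6!0!0!2!4!0!] = √(11520/7)
  +(−1)^0/∏(0,2,0,0,4,0)! = 1/48  (running 1/48)
⟨..|..⟩ = √(11520/7)·(1/48) = +0.845154

+√(5/7) ≈ +0.845154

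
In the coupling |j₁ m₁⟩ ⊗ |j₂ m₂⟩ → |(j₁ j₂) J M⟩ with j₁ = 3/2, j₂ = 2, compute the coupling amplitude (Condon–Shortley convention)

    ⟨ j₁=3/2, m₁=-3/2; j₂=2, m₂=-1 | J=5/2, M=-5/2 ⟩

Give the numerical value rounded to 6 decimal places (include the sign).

j₁+j₂−J=1  J+j₁−j₂=2  J−j₁+j₂=3  j₁+j₂+J+1=7
(j₁±m₁, j₂±m₂, J±M) = (0,3,1,3,0,5)
P² = 432/7
sum k=1..1:
  [1] −1/12 = -1/12
S = -1/12
C² = P²·S² = 3/7 ; C = -0.654654

-0.654654  (= −√(3/7))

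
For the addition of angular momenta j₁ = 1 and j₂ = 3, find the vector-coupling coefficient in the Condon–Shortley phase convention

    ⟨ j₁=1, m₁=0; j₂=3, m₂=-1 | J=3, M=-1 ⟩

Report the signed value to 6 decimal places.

√[7·1!1!5!/8! · 1!1!2!4!2!4!] = √(48)
  +(−1)^0/∏(0,1,1,2,0,3)! = 1/12  (running 1/12)
  +(−1)^1/∏(1,0,0,1,1,4)! = -1/24  (running 1/24)
⟨..|..⟩ = √(48)·(1/24) = +0.288675

+√(1/12) = +0.288675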